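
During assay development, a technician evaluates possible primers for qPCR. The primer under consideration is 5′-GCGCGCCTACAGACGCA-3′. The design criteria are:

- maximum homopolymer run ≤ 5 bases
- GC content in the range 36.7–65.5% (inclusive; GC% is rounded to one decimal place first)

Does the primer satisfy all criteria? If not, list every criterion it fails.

Base counts: A=4, T=1, G=5, C=7 (length 17).
homopolymer run: longest run = 2 ✓
GC content: GC 12/17 = 70.6%, outside 36.7–65.5% ✗

Fails: GC content.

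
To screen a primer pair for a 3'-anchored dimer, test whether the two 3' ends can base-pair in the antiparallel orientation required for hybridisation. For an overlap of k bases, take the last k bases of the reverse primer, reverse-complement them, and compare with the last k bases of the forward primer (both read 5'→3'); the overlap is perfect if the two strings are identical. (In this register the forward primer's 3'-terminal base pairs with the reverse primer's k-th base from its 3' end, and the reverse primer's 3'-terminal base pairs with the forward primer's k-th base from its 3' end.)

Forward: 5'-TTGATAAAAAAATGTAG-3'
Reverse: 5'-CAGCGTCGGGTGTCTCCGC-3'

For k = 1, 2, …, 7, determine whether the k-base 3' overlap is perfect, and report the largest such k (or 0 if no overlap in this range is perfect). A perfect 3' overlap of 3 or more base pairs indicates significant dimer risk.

Longest perfect overlap: 1 complementary base pair; below the dimer-risk threshold (threshold 3).

Last 7 bases (5'→3') — forward …AATGTAG, reverse …TCTCCGC.
Reverse complement of the reverse primer's last 7 bases: GCGGAGA; its first k bases are the reverse complement of the reverse primer's last k bases, so a perfect k-base overlap needs the forward primer's last k bases to equal them.
Comparing (forward last k vs required): k=1: G vs G ✓; k=2: AG vs GC ✗; k=3: TAG vs GCG ✗; k=4: GTAG vs GCGG ✗; k=5: TGTAG vs GCGGA ✗; k=6: ATGTAG vs GCGGAG ✗; k=7: AATGTAG vs GCGGAGA ✗.
Only k = 1 is perfect, so the longest perfect 3' overlap is 1.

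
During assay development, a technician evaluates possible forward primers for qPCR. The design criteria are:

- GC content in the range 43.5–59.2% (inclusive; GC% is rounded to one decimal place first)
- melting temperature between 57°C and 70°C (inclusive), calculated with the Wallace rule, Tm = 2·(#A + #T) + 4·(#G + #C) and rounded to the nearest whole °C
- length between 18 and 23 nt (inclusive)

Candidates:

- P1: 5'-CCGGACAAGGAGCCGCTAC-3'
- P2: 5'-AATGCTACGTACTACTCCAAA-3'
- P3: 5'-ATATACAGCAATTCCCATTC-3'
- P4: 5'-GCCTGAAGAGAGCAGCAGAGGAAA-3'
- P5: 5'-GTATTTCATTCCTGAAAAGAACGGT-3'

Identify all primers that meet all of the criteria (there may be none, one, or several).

None of the candidates satisfy all criteria.

P1 (19 nt, A=5 T=1 G=6 C=7): GC 13/19 = 68.4%, outside 43.5–59.2% ✗; Tm = 2·6 + 4·13 = 64°C ✓; length 19 ✓ — fails.
P2 (21 nt, A=8 T=5 G=2 C=6): GC 8/21 = 38.1%, outside 43.5–59.2% ✗; Tm = 2·13 + 4·8 = 58°C ✓; length 21 ✓ — fails.
P3 (20 nt, A=7 T=6 G=1 C=6): GC 7/20 = 35.0%, outside 43.5–59.2% ✗; Tm = 2·13 + 4·7 = 54°C, outside 57–70°C ✗; length 20 ✓ — fails.
P4 (24 nt, A=10 T=1 G=9 C=4): GC 13/24 = 54.2% ✓; Tm = 2·11 + 4·13 = 74°C, outside 57–70°C ✗; length 24, outside 18–23 ✗ — fails.
P5 (25 nt, A=8 T=8 G=5 C=4): GC 9/25 = 36.0%, outside 43.5–59.2% ✗; Tm = 2·16 + 4·9 = 68°C ✓; length 25, outside 18–23 ✗ — fails.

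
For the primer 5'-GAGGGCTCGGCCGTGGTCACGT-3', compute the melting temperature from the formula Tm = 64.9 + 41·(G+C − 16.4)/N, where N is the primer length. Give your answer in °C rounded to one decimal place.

Base counts: A=2, T=4, G=10, C=6; G+C = 16, N = 22.
Tm = 64.9 + 41·(16 − 16.4)/22 = 64.9 + -16.40/22 = 64.2°C.

64.2°C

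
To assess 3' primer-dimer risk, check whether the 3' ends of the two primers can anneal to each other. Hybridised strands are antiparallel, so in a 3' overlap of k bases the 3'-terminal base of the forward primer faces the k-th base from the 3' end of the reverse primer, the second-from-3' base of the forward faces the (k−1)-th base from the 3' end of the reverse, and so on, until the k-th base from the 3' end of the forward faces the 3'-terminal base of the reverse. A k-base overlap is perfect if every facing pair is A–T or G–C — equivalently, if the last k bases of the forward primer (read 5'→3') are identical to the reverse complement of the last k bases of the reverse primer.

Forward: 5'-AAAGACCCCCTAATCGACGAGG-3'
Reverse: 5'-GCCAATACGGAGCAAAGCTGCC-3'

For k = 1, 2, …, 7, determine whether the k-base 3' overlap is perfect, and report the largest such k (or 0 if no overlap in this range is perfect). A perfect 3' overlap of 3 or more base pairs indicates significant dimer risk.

Longest perfect overlap: 2 complementary base pairs; below the dimer-risk threshold (threshold 3).

Last 7 bases (5'→3') — forward …GACGAGG, reverse …AGCTGCC.
Reverse complement of the reverse primer's last 7 bases: GGCAGCT; its first k bases are the reverse complement of the reverse primer's last k bases, so a perfect k-base overlap needs the forward primer's last k bases to equal them.
Comparing (forward last k vs required): k=1: G vs G ✓; k=2: GG vs GG ✓; k=3: AGG vs GGC ✗; k=4: GAGG vs GGCA ✗; k=5: CGAGG vs GGCAG ✗; k=6: ACGAGG vs GGCAGC ✗; k=7: GACGAGG vs GGCAGCT ✗.
Perfect overlaps at k = 1, 2; the largest is 2.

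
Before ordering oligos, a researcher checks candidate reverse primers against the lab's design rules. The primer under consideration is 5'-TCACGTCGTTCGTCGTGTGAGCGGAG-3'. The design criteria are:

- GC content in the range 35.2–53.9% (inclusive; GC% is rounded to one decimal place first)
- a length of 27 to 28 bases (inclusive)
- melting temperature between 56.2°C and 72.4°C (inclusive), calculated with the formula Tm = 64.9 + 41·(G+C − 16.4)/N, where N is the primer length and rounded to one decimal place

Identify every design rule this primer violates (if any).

Fails: GC content, length.

Base counts: A=3, T=7, G=10, C=6 (length 26).
GC content: GC 16/26 = 61.5%, outside 35.2–53.9% ✗
length: length 26, outside 27–28 ✗
Tm: Tm = 64.9 + 41·(16 − 16.4)/26 = 64.3°C ✓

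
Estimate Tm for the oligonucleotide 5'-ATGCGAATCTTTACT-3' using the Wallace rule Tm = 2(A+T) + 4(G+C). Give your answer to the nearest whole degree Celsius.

40°C

Base counts: A=4, T=6, G=2, C=3 (length 15).
Tm = 2·(4+6) + 4·(2+3) = 2·10 + 4·5 = 20 + 20 = 40°C.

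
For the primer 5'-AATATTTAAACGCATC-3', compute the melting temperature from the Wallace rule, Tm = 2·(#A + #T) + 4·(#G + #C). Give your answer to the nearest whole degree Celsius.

Base counts: A=7, T=5, G=1, C=3 (length 16).
Tm = 2·(7+5) + 4·(1+3) = 2·12 + 4·4 = 24 + 16 = 40°C.

40°C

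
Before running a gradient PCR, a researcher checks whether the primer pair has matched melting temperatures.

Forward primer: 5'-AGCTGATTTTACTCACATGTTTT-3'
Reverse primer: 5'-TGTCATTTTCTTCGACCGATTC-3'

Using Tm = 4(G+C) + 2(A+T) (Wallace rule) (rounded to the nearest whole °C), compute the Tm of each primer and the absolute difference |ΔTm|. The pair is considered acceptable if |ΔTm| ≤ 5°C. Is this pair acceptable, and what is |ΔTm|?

|ΔTm| = 2°C; the pair is acceptable.

Forward: A=5 T=11 G=3 C=4 → Tm = 2·16 + 4·7 = 60°C.
Reverse: A=3 T=10 G=3 C=6 → Tm = 2·13 + 4·9 = 62°C.
|ΔTm| = |60 − 62| = 2°C, ≤ 5°C.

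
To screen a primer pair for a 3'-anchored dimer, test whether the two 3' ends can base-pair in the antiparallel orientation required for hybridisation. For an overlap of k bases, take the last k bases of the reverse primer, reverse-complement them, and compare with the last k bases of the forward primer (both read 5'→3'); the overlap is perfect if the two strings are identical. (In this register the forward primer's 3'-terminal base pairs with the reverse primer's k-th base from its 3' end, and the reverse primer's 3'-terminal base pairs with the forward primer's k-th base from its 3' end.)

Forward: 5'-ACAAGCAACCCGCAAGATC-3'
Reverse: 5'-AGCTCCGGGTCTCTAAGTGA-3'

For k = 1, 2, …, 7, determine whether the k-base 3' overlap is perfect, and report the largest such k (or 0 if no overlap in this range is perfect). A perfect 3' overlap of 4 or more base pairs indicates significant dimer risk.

Longest perfect overlap: 2 complementary base pairs; below the dimer-risk threshold (threshold 4).

Last 7 bases (5'→3') — forward …CAAGATC, reverse …TAAGTGA.
Reverse complement of the reverse primer's last 7 bases: TCACTTA; its first k bases are the reverse complement of the reverse primer's last k bases, so a perfect k-base overlap needs the forward primer's last k bases to equal them.
Comparing (forward last k vs required): k=1: C vs T ✗; k=2: TC vs TC ✓; k=3: ATC vs TCA ✗; k=4: GATC vs TCAC ✗; k=5: AGATC vs TCACT ✗; k=6: AAGATC vs TCACTT ✗; k=7: CAAGATC vs TCACTTA ✗.
Only k = 2 is perfect, so the longest perfect 3' overlap is 2.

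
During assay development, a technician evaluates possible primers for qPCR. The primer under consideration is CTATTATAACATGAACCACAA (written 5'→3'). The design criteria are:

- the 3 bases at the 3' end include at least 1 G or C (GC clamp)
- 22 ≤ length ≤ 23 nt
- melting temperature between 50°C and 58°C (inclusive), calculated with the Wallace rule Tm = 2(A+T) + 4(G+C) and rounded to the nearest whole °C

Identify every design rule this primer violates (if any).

Fails: length.

Base counts: A=10, T=5, G=1, C=5 (length 21).
GC clamp: 3' end CAA has 1 G/C ✓
length: length 21, outside 22–23 ✗
Tm: Tm = 2·15 + 4·6 = 54°C ✓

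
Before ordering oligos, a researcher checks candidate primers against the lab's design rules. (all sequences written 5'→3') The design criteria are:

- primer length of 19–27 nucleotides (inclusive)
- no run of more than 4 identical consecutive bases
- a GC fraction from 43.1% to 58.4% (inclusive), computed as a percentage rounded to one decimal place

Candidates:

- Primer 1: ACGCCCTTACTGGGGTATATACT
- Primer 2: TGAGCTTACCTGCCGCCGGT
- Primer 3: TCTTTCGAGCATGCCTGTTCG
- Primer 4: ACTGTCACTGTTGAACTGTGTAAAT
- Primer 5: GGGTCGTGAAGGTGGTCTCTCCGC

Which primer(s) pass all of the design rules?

Primer 1 and Primer 3.

Primer 1 (23 nt, A=5 T=7 G=5 C=6): length 23 ✓; longest run = 4 ✓; GC 11/23 = 47.8% ✓ — passes.
Primer 2 (20 nt, A=2 T=5 G=6 C=7): length 20 ✓; longest run = 2 ✓; GC 13/20 = 65.0%, outside 43.1–58.4% ✗ — fails.
Primer 3 (21 nt, A=2 T=8 G=5 C=6): length 21 ✓; longest run = 3 ✓; GC 11/21 = 52.4% ✓ — passes.
Primer 4 (25 nt, A=7 T=9 G=5 C=4): length 25 ✓; longest run = 3 ✓; GC 9/25 = 36.0%, outside 43.1–58.4% ✗ — fails.
Primer 5 (24 nt, A=2 T=6 G=10 C=6): length 24 ✓; longest run = 3 ✓; GC 16/24 = 66.7%, outside 43.1–58.4% ✗ — fails.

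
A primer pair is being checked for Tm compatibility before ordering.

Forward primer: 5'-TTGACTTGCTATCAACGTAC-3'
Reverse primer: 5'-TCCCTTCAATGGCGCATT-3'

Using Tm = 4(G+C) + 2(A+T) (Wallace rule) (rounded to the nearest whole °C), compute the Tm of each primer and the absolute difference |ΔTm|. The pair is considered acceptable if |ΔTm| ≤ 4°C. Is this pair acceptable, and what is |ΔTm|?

|ΔTm| = 2°C; the pair is acceptable.

Forward: A=5 T=7 G=3 C=5 → Tm = 2·12 + 4·8 = 56°C.
Reverse: A=3 T=6 G=3 C=6 → Tm = 2·9 + 4·9 = 54°C.
|ΔTm| = |56 − 54| = 2°C, ≤ 4°C.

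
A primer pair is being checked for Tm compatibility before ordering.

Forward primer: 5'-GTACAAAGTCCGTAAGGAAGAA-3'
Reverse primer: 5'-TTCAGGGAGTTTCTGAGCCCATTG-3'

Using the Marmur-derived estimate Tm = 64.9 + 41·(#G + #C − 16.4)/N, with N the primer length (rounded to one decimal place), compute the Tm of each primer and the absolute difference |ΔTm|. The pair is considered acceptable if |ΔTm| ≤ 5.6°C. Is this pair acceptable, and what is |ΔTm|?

Forward: G+C = 9, N = 22 → Tm = 64.9 + 41·(9 − 16.4)/22 = 51.1°C.
Reverse: G+C = 12, N = 24 → Tm = 64.9 + 41·(12 − 16.4)/24 = 57.4°C.
|ΔTm| = |51.1 − 57.4| = 6.3°C, > 5.6°C.

|ΔTm| = 6.3°C; the pair is not acceptable.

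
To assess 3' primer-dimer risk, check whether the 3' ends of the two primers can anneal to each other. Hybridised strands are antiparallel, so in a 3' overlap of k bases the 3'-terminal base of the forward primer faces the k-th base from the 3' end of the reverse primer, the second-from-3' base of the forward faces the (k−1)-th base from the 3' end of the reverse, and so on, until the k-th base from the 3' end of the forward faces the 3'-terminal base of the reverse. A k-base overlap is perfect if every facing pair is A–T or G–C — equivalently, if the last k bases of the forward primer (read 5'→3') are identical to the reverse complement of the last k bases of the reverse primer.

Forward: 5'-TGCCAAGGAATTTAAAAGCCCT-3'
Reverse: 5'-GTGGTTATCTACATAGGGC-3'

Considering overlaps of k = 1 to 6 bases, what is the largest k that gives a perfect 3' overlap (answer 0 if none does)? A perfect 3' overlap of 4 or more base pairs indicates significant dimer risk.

Last 6 bases (5'→3') — forward …AGCCCT, reverse …TAGGGC.
Reverse complement of the reverse primer's last 6 bases: GCCCTA; its first k bases are the reverse complement of the reverse primer's last k bases, so a perfect k-base overlap needs the forward primer's last k bases to equal them.
Comparing (forward last k vs required): k=1: T vs G ✗; k=2: CT vs GC ✗; k=3: CCT vs GCC ✗; k=4: CCCT vs GCCC ✗; k=5: GCCCT vs GCCCT ✓; k=6: AGCCCT vs GCCCTA ✗.
Only k = 5 is perfect, so the longest perfect 3' overlap is 5.

Longest perfect overlap: 5 complementary base pairs; significant dimer risk (threshold 4).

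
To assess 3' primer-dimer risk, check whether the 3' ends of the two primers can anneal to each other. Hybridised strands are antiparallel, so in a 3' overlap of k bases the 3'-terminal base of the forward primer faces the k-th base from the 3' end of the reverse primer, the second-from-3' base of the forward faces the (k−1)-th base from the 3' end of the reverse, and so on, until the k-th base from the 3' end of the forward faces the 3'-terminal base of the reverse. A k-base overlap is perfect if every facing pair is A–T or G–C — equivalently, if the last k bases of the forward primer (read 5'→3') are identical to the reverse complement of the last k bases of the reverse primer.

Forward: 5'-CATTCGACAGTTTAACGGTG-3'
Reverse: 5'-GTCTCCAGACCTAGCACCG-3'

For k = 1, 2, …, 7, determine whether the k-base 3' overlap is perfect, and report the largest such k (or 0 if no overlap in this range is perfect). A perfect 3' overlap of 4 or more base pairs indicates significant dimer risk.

Last 7 bases (5'→3') — forward …AACGGTG, reverse …AGCACCG.
Reverse complement of the reverse primer's last 7 bases: CGGTGCT; its first k bases are the reverse complement of the reverse primer's last k bases, so a perfect k-base overlap needs the forward primer's last k bases to equal them.
Comparing (forward last k vs required): k=1: G vs C ✗; k=2: TG vs CG ✗; k=3: GTG vs CGG ✗; k=4: GGTG vs CGGT ✗; k=5: CGGTG vs CGGTG ✓; k=6: ACGGTG vs CGGTGC ✗; k=7: AACGGTG vs CGGTGCT ✗.
Only k = 5 is perfect, so the longest perfect 3' overlap is 5.

Longest perfect overlap: 5 complementary base pairs; significant dimer risk (threshold 4).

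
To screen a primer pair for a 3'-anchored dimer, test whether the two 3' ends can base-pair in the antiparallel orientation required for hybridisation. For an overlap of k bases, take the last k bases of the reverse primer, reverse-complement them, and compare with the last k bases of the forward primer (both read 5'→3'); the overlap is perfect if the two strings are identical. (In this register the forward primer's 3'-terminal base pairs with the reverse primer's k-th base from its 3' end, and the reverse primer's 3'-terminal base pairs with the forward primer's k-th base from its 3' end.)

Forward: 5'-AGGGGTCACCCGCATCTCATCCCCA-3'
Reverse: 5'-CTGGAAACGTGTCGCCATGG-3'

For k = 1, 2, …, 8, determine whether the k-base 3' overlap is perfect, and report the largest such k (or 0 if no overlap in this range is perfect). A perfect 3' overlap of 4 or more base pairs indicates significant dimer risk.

Longest perfect overlap: 3 complementary base pairs; below the dimer-risk threshold (threshold 4).

Last 8 bases (5'→3') — forward …CATCCCCA, reverse …CGCCATGG.
Reverse complement of the reverse primer's last 8 bases: CCATGGCG; its first k bases are the reverse complement of the reverse primer's last k bases, so a perfect k-base overlap needs the forward primer's last k bases to equal them.
Comparing (forward last k vs required): k=1: A vs C ✗; k=2: CA vs CC ✗; k=3: CCA vs CCA ✓; k=4: CCCA vs CCAT ✗; k=5: CCCCA vs CCATG ✗; k=6: TCCCCA vs CCATGG ✗; k=7: ATCCCCA vs CCATGGC ✗; k=8: CATCCCCA vs CCATGGCG ✗.
Only k = 3 is perfect, so the longest perfect 3' overlap is 3.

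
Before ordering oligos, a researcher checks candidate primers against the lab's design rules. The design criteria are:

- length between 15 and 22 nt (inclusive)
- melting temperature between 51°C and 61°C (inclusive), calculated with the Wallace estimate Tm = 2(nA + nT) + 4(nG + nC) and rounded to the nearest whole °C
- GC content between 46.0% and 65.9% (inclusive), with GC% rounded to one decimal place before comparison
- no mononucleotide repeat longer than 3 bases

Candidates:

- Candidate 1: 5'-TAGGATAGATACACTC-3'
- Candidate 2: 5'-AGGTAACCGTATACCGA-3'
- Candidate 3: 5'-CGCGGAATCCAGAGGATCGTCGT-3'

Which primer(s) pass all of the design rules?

None of the candidates satisfy all criteria.

Candidate 1 (16 nt, A=6 T=4 G=3 C=3): length 16 ✓; Tm = 2·10 + 4·6 = 44°C, outside 51–61°C ✗; GC 6/16 = 37.5%, outside 46.0–65.9% ✗; longest run = 2 ✓ — fails.
Candidate 2 (17 nt, A=6 T=3 G=4 C=4): length 17 ✓; Tm = 2·9 + 4·8 = 50°C, outside 51–61°C ✗; GC 8/17 = 47.1% ✓; longest run = 2 ✓ — fails.
Candidate 3 (23 nt, A=5 T=4 G=8 C=6): length 23, outside 15–22 ✗; Tm = 2·9 + 4·14 = 74°C, outside 51–61°C ✗; GC 14/23 = 60.9% ✓; longest run = 2 ✓ — fails.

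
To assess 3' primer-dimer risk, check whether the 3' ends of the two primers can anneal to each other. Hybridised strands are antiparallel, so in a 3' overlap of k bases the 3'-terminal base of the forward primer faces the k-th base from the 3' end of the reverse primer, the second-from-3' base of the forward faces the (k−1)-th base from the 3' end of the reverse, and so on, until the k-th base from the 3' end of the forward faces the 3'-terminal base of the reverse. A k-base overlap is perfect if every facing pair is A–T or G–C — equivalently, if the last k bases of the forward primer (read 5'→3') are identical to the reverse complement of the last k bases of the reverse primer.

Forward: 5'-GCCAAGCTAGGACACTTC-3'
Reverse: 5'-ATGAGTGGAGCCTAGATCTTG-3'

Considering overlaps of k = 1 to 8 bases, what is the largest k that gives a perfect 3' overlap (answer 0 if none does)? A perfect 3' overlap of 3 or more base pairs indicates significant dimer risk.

Longest perfect overlap: 1 complementary base pair; below the dimer-risk threshold (threshold 3).

Last 8 bases (5'→3') — forward …GACACTTC, reverse …AGATCTTG.
Reverse complement of the reverse primer's last 8 bases: CAAGATCT; its first k bases are the reverse complement of the reverse primer's last k bases, so a perfect k-base overlap needs the forward primer's last k bases to equal them.
Comparing (forward last k vs required): k=1: C vs C ✓; k=2: TC vs CA ✗; k=3: TTC vs CAA ✗; k=4: CTTC vs CAAG ✗; k=5: ACTTC vs CAAGA ✗; k=6: CACTTC vs CAAGAT ✗; k=7: ACACTTC vs CAAGATC ✗; k=8: GACACTTC vs CAAGATCT ✗.
Only k = 1 is perfect, so the longest perfect 3' overlap is 1.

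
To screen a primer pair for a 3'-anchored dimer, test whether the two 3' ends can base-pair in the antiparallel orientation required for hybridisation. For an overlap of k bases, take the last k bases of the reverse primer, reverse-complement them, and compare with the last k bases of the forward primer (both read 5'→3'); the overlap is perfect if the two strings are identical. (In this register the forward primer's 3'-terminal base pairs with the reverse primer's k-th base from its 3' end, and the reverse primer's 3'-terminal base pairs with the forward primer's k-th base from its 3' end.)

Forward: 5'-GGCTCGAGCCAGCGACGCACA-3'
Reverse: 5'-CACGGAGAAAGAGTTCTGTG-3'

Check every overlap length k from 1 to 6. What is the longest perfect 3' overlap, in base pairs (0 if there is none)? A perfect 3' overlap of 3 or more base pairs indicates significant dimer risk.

Last 6 bases (5'→3') — forward …CGCACA, reverse …TCTGTG.
Reverse complement of the reverse primer's last 6 bases: CACAGA; its first k bases are the reverse complement of the reverse primer's last k bases, so a perfect k-base overlap needs the forward primer's last k bases to equal them.
Comparing (forward last k vs required): k=1: A vs C ✗; k=2: CA vs CA ✓; k=3: ACA vs CAC ✗; k=4: CACA vs CACA ✓; k=5: GCACA vs CACAG ✗; k=6: CGCACA vs CACAGA ✗.
Perfect overlaps at k = 2, 4; the largest is 4.

Longest perfect overlap: 4 complementary base pairs; significant dimer risk (threshold 3).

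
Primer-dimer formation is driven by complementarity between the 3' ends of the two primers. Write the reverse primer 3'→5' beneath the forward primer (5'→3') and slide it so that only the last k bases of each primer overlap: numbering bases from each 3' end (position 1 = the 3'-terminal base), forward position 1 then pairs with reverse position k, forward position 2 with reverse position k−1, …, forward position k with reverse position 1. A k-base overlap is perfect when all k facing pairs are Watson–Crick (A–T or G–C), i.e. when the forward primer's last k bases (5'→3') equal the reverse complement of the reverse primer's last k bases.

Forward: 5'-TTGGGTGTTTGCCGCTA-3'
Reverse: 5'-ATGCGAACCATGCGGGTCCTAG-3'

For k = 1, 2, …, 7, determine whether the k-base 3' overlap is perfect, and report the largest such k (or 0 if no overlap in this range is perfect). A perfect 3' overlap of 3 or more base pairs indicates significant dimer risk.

Longest perfect overlap: 3 complementary base pairs; significant dimer risk (threshold 3).

Last 7 bases (5'→3') — forward …GCCGCTA, reverse …GTCCTAG.
Reverse complement of the reverse primer's last 7 bases: CTAGGAC; its first k bases are the reverse complement of the reverse primer's last k bases, so a perfect k-base overlap needs the forward primer's last k bases to equal them.
Comparing (forward last k vs required): k=1: A vs C ✗; k=2: TA vs CT ✗; k=3: CTA vs CTA ✓; k=4: GCTA vs CTAG ✗; k=5: CGCTA vs CTAGG ✗; k=6: CCGCTA vs CTAGGA ✗; k=7: GCCGCTA vs CTAGGAC ✗.
Only k = 3 is perfect, so the longest perfect 3' overlap is 3.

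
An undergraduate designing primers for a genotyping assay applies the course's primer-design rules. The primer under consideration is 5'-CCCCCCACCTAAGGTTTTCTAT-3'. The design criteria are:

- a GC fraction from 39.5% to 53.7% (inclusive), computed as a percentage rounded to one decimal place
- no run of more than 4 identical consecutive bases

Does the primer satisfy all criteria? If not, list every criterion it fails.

Base counts: A=4, T=7, G=2, C=9 (length 22).
GC content: GC 11/22 = 50.0% ✓
homopolymer run: longest run = 6, exceeds 4 ✗

Fails: homopolymer run.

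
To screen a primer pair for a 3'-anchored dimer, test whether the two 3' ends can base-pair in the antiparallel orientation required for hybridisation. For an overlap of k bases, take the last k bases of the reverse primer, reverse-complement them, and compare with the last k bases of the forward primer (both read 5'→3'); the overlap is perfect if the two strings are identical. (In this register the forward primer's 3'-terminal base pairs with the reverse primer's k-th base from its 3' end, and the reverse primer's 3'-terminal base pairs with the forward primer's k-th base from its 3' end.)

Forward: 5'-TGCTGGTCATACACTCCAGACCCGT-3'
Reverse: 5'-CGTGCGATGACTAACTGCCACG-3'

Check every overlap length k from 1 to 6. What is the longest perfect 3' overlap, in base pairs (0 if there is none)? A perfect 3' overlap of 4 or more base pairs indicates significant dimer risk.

Last 6 bases (5'→3') — forward …ACCCGT, reverse …GCCACG.
Reverse complement of the reverse primer's last 6 bases: CGTGGC; its first k bases are the reverse complement of the reverse primer's last k bases, so a perfect k-base overlap needs the forward primer's last k bases to equal them.
Comparing (forward last k vs required): k=1: T vs C ✗; k=2: GT vs CG ✗; k=3: CGT vs CGT ✓; k=4: CCGT vs CGTG ✗; k=5: CCCGT vs CGTGG ✗; k=6: ACCCGT vs CGTGGC ✗.
Only k = 3 is perfect, so the longest perfect 3' overlap is 3.

Longest perfect overlap: 3 complementary base pairs; below the dimer-risk threshold (threshold 4).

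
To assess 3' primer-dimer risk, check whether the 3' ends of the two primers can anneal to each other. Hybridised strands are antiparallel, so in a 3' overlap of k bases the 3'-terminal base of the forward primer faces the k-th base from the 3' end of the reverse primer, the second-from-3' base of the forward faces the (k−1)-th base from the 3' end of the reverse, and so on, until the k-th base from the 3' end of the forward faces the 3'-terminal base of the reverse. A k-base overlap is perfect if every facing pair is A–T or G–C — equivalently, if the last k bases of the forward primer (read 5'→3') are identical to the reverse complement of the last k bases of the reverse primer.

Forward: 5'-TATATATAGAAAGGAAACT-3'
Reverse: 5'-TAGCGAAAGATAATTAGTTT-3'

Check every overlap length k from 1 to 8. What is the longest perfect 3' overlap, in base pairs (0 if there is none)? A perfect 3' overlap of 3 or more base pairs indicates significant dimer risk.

Longest perfect overlap: 5 complementary base pairs; significant dimer risk (threshold 3).

Last 8 bases (5'→3') — forward …AGGAAACT, reverse …ATTAGTTT.
Reverse complement of the reverse primer's last 8 bases: AAACTAAT; its first k bases are the reverse complement of the reverse primer's last k bases, so a perfect k-base overlap needs the forward primer's last k bases to equal them.
Comparing (forward last k vs required): k=1: T vs A ✗; k=2: CT vs AA ✗; k=3: ACT vs AAA ✗; k=4: AACT vs AAAC ✗; k=5: AAACT vs AAACT ✓; k=6: GAAACT vs AAACTA ✗; k=7: GGAAACT vs AAACTAA ✗; k=8: AGGAAACT vs AAACTAAT ✗.
Only k = 5 is perfect, so the longest perfect 3' overlap is 5.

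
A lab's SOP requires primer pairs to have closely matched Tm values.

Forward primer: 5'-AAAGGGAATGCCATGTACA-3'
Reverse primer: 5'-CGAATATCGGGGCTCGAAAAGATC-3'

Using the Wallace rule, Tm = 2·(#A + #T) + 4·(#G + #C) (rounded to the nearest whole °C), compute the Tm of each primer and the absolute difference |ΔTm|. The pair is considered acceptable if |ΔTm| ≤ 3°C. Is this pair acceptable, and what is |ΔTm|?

Forward: A=8 T=3 G=5 C=3 → Tm = 2·11 + 4·8 = 54°C.
Reverse: A=8 T=4 G=7 C=5 → Tm = 2·12 + 4·12 = 72°C.
|ΔTm| = |54 − 72| = 18°C, > 3°C.

|ΔTm| = 18°C; the pair is not acceptable.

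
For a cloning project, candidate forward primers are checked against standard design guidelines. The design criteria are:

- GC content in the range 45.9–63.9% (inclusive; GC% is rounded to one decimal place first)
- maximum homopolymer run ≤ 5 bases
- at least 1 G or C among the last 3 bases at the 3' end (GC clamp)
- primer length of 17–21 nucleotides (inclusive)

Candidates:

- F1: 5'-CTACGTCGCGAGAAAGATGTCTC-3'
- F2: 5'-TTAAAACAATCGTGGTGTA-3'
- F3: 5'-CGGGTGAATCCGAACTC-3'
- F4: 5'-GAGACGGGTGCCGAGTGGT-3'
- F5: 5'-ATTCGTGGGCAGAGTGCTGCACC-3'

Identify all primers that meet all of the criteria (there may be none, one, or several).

F1 (23 nt, A=6 T=5 G=6 C=6): GC 12/23 = 52.2% ✓; longest run = 3 ✓; 3' end CTC has 2 G/C ✓; length 23, outside 17–21 ✗ — fails.
F2 (19 nt, A=7 T=6 G=4 C=2): GC 6/19 = 31.6%, outside 45.9–63.9% ✗; longest run = 4 ✓; 3' end GTA has 1 G/C ✓; length 19 ✓ — fails.
F3 (17 nt, A=4 T=3 G=5 C=5): GC 10/17 = 58.8% ✓; longest run = 3 ✓; 3' end CTC has 2 G/C ✓; length 17 ✓ — passes.
F4 (19 nt, A=3 T=3 G=10 C=3): GC 13/19 = 68.4%, outside 45.9–63.9% ✗; longest run = 3 ✓; 3' end GGT has 2 G/C ✓; length 19 ✓ — fails.
F5 (23 nt, A=4 T=5 G=8 C=6): GC 14/23 = 60.9% ✓; longest run = 3 ✓; 3' end ACC has 2 G/C ✓; length 23, outside 17–21 ✗ — fails.

F3 only.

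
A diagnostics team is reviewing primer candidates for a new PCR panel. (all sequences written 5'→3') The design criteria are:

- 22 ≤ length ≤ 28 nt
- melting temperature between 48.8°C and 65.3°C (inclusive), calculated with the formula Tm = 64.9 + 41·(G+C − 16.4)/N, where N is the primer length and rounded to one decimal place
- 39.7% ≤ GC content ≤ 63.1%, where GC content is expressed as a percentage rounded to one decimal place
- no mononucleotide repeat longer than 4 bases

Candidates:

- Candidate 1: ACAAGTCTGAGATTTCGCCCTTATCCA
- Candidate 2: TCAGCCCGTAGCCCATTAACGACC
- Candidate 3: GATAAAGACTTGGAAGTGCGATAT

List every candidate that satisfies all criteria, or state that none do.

Candidate 1 (27 nt, A=7 T=8 G=4 C=8): length 27 ✓; Tm = 64.9 + 41·(12 − 16.4)/27 = 58.2°C ✓; GC 12/27 = 44.4% ✓; longest run = 3 ✓ — passes.
Candidate 2 (24 nt, A=6 T=4 G=4 C=10): length 24 ✓; Tm = 64.9 + 41·(14 − 16.4)/24 = 60.8°C ✓; GC 14/24 = 58.3% ✓; longest run = 3 ✓ — passes.
Candidate 3 (24 nt, A=9 T=6 G=7 C=2): length 24 ✓; Tm = 64.9 + 41·(9 − 16.4)/24 = 52.3°C ✓; GC 9/24 = 37.5%, outside 39.7–63.1% ✗; longest run = 3 ✓ — fails.

Candidate 1 and Candidate 2.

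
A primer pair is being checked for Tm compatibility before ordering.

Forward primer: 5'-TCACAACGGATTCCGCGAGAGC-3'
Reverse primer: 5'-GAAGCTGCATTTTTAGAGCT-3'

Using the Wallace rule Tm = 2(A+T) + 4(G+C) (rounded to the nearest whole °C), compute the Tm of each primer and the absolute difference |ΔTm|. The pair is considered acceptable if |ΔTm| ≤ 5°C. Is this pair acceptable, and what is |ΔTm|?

Forward: A=6 T=3 G=6 C=7 → Tm = 2·9 + 4·13 = 70°C.
Reverse: A=5 T=7 G=5 C=3 → Tm = 2·12 + 4·8 = 56°C.
|ΔTm| = |70 − 56| = 14°C, > 5°C.

|ΔTm| = 14°C; the pair is not acceptable.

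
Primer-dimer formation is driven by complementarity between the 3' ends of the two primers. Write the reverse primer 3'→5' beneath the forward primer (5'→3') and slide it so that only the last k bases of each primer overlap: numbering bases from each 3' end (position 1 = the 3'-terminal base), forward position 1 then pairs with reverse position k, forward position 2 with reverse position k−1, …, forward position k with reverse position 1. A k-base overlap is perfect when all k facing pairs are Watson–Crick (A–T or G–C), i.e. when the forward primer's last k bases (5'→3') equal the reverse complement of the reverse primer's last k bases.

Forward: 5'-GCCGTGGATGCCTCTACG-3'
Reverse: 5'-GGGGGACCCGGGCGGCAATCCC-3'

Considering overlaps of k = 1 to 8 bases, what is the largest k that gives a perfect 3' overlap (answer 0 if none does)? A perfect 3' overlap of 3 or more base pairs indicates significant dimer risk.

Last 8 bases (5'→3') — forward …CCTCTACG, reverse …GCAATCCC.
Reverse complement of the reverse primer's last 8 bases: GGGATTGC; its first k bases are the reverse complement of the reverse primer's last k bases, so a perfect k-base overlap needs the forward primer's last k bases to equal them.
Comparing (forward last k vs required): k=1: G vs G ✓; k=2: CG vs GG ✗; k=3: ACG vs GGG ✗; k=4: TACG vs GGGA ✗; k=5: CTACG vs GGGAT ✗; k=6: TCTACG vs GGGATT ✗; k=7: CTCTACG vs GGGATTG ✗; k=8: CCTCTACG vs GGGATTGC ✗.
Only k = 1 is perfect, so the longest perfect 3' overlap is 1.

Longest perfect overlap: 1 complementary base pair; below the dimer-risk threshold (threshold 3).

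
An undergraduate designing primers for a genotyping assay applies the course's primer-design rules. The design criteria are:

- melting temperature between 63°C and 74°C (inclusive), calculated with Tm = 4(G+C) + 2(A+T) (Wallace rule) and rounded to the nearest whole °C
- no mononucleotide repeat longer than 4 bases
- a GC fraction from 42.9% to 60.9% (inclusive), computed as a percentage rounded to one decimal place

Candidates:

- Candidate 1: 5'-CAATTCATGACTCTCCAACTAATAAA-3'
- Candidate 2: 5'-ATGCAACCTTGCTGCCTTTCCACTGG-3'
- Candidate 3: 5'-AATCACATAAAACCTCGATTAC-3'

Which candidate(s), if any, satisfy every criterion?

None of the candidates satisfy all criteria.

Candidate 1 (26 nt, A=11 T=7 G=1 C=7): Tm = 2·18 + 4·8 = 68°C ✓; longest run = 3 ✓; GC 8/26 = 30.8%, outside 42.9–60.9% ✗ — fails.
Candidate 2 (26 nt, A=4 T=8 G=5 C=9): Tm = 2·12 + 4·14 = 80°C, outside 63–74°C ✗; longest run = 3 ✓; GC 14/26 = 53.8% ✓ — fails.
Candidate 3 (22 nt, A=10 T=5 G=1 C=6): Tm = 2·15 + 4·7 = 58°C, outside 63–74°C ✗; longest run = 4 ✓; GC 7/22 = 31.8%, outside 42.9–60.9% ✗ — fails.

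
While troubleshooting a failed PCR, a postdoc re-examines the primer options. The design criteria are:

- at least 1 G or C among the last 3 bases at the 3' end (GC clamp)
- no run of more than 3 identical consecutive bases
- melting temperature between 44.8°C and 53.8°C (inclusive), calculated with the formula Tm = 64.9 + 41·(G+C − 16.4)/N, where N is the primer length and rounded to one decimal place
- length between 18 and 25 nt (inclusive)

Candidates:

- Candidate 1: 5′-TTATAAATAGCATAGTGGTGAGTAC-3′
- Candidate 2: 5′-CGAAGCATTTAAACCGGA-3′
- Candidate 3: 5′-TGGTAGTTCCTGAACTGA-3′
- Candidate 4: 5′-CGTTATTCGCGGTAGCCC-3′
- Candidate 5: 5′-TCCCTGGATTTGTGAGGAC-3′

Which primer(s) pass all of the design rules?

Candidate 1 (25 nt, A=9 T=8 G=6 C=2): 3' end TAC has 1 G/C ✓; longest run = 3 ✓; Tm = 64.9 + 41·(8 − 16.4)/25 = 51.1°C ✓; length 25 ✓ — passes.
Candidate 2 (18 nt, A=7 T=3 G=4 C=4): 3' end GGA has 2 G/C ✓; longest run = 3 ✓; Tm = 64.9 + 41·(8 − 16.4)/18 = 45.8°C ✓; length 18 ✓ — passes.
Candidate 3 (18 nt, A=4 T=6 G=5 C=3): 3' end TGA has 1 G/C ✓; longest run = 2 ✓; Tm = 64.9 + 41·(8 − 16.4)/18 = 45.8°C ✓; length 18 ✓ — passes.
Candidate 4 (18 nt, A=2 T=5 G=5 C=6): 3' end CCC has 3 G/C ✓; longest run = 3 ✓; Tm = 64.9 + 41·(11 − 16.4)/18 = 52.6°C ✓; length 18 ✓ — passes.
Candidate 5 (19 nt, A=3 T=6 G=6 C=4): 3' end GAC has 2 G/C ✓; longest run = 3 ✓; Tm = 64.9 + 41·(10 − 16.4)/19 = 51.1°C ✓; length 19 ✓ — passes.

Candidate 1, Candidate 2, Candidate 3, Candidate 4 and Candidate 5.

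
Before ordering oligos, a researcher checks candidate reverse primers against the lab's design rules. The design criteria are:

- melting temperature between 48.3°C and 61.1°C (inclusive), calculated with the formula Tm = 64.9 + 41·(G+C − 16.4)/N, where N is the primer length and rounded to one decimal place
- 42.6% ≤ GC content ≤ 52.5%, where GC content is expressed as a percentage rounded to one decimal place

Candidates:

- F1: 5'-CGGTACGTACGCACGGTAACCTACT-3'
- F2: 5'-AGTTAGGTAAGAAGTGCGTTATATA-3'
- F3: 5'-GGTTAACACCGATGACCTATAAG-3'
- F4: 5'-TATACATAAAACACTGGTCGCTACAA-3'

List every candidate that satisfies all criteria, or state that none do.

F3 only.

F1 (25 nt, A=6 T=5 G=6 C=8): Tm = 64.9 + 41·(14 − 16.4)/25 = 61.0°C ✓; GC 14/25 = 56.0%, outside 42.6–52.5% ✗ — fails.
F2 (25 nt, A=9 T=8 G=7 C=1): Tm = 64.9 + 41·(8 − 16.4)/25 = 51.1°C ✓; GC 8/25 = 32.0%, outside 42.6–52.5% ✗ — fails.
F3 (23 nt, A=8 T=5 G=5 C=5): Tm = 64.9 + 41·(10 − 16.4)/23 = 53.5°C ✓; GC 10/23 = 43.5% ✓ — passes.
F4 (26 nt, A=11 T=6 G=3 C=6): Tm = 64.9 + 41·(9 − 16.4)/26 = 53.2°C ✓; GC 9/26 = 34.6%, outside 42.6–52.5% ✗ — fails.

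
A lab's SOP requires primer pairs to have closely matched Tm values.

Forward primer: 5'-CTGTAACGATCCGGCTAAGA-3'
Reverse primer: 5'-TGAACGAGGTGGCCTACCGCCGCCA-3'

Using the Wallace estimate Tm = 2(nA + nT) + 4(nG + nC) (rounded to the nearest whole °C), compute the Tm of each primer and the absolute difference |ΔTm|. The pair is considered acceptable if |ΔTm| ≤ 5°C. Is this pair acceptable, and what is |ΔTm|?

Forward: A=6 T=4 G=5 C=5 → Tm = 2·10 + 4·10 = 60°C.
Reverse: A=5 T=3 G=8 C=9 → Tm = 2·8 + 4·17 = 84°C.
|ΔTm| = |60 − 84| = 24°C, > 5°C.

|ΔTm| = 24°C; the pair is not acceptable.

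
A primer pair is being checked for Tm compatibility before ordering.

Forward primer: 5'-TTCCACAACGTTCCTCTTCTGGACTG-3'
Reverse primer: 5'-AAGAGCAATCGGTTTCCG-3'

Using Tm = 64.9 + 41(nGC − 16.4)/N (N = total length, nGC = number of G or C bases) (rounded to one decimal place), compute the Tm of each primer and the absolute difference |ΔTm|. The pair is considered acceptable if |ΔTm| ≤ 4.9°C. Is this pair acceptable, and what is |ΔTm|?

|ΔTm| = 11.5°C; the pair is not acceptable.

Forward: G+C = 13, N = 26 → Tm = 64.9 + 41·(13 − 16.4)/26 = 59.5°C.
Reverse: G+C = 9, N = 18 → Tm = 64.9 + 41·(9 − 16.4)/18 = 48.0°C.
|ΔTm| = |59.5 − 48.0| = 11.5°C, > 4.9°C.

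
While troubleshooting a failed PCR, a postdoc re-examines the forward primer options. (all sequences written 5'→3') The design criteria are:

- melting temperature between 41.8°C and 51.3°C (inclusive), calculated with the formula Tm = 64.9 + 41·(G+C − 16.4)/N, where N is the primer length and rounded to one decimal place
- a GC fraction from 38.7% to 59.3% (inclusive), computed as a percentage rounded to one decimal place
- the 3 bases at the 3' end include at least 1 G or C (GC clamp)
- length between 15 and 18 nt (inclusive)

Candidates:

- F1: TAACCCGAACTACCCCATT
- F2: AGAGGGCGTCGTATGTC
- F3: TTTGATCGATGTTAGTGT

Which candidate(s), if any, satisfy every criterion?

F2 only.

F1 (19 nt, A=6 T=4 G=1 C=8): Tm = 64.9 + 41·(9 − 16.4)/19 = 48.9°C ✓; GC 9/19 = 47.4% ✓; 3' end ATT has 0 G/C, need ≥1 ✗; length 19, outside 15–18 ✗ — fails.
F2 (17 nt, A=3 T=4 G=7 C=3): Tm = 64.9 + 41·(10 − 16.4)/17 = 49.5°C ✓; GC 10/17 = 58.8% ✓; 3' end GTC has 2 G/C ✓; length 17 ✓ — passes.
F3 (18 nt, A=3 T=9 G=5 C=1): Tm = 64.9 + 41·(6 − 16.4)/18 = 41.2°C, outside 41.8–51.3°C ✗; GC 6/18 = 33.3%, outside 38.7–59.3% ✗; 3' end TGT has 1 G/C ✓; length 18 ✓ — fails.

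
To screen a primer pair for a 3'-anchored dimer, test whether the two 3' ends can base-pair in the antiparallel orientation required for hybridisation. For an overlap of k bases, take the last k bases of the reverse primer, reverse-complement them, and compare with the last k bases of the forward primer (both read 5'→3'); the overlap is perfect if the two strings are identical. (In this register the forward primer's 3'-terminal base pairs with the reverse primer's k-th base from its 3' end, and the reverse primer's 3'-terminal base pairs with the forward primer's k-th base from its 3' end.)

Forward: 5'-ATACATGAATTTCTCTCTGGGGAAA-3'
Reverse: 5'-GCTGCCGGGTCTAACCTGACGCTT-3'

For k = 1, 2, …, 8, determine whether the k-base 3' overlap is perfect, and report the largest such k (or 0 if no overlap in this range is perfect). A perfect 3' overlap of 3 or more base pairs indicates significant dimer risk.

Longest perfect overlap: 2 complementary base pairs; below the dimer-risk threshold (threshold 3).

Last 8 bases (5'→3') — forward …TGGGGAAA, reverse …TGACGCTT.
Reverse complement of the reverse primer's last 8 bases: AAGCGTCA; its first k bases are the reverse complement of the reverse primer's last k bases, so a perfect k-base overlap needs the forward primer's last k bases to equal them.
Comparing (forward last k vs required): k=1: A vs A ✓; k=2: AA vs AA ✓; k=3: AAA vs AAG ✗; k=4: GAAA vs AAGC ✗; k=5: GGAAA vs AAGCG ✗; k=6: GGGAAA vs AAGCGT ✗; k=7: GGGGAAA vs AAGCGTC ✗; k=8: TGGGGAAA vs AAGCGTCA ✗.
Perfect overlaps at k = 1, 2; the largest is 2.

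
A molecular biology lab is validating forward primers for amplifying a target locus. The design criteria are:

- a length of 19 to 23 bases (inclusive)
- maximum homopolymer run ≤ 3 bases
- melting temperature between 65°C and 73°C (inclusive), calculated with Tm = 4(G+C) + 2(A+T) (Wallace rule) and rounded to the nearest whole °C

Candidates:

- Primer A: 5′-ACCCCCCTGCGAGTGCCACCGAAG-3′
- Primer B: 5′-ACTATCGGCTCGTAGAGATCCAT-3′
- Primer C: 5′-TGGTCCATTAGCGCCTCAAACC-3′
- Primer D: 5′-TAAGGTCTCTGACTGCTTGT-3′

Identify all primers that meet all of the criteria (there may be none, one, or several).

Primer A (24 nt, A=5 T=2 G=6 C=11): length 24, outside 19–23 ✗; longest run = 6, exceeds 3 ✗; Tm = 2·7 + 4·17 = 82°C, outside 65–73°C ✗ — fails.
Primer B (23 nt, A=6 T=6 G=5 C=6): length 23 ✓; longest run = 2 ✓; Tm = 2·12 + 4·11 = 68°C ✓ — passes.
Primer C (22 nt, A=5 T=5 G=4 C=8): length 22 ✓; longest run = 3 ✓; Tm = 2·10 + 4·12 = 68°C ✓ — passes.
Primer D (20 nt, A=3 T=8 G=5 C=4): length 20 ✓; longest run = 2 ✓; Tm = 2·11 + 4·9 = 58°C, outside 65–73°C ✗ — fails.

Primer B and Primer C.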